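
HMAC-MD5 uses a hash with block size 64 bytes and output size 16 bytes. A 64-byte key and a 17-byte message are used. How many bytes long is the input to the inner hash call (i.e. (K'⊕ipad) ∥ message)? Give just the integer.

Key is 64 ≤ 64 bytes, zero-padded: |K'| = 64.
Inner input = (K'⊕ipad) ∥ m → 64 + 17 = 81 bytes.

81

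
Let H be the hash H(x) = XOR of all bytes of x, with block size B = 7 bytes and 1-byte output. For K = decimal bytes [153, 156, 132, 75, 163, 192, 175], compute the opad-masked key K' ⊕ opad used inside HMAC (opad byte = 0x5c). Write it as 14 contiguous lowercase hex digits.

c5c0d817ff9cf3

Key decimal bytes [153, 156, 132, 75, 163, 192, 175] = 99 9c 84 4b a3 c0 af is exactly B = 7 bytes: K' = 99 9c 84 4b a3 c0 af.
XOR each byte with 0x5c: 99⊕5c=c5, 9c⊕5c=c0, 84⊕5c=d8, 4b⊕5c=17, a3⊕5c=ff, c0⊕5c=9c, af⊕5c=f3.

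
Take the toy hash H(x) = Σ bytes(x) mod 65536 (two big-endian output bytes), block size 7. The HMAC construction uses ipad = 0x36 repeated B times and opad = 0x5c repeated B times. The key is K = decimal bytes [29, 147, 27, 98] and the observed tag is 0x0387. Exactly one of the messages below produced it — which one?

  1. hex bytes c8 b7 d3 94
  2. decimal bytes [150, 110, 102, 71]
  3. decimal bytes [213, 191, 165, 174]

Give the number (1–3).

Key decimal bytes [29, 147, 27, 98] = 1d 93 1b 62 is 4 bytes ≤ B = 7; zero-pad to 7 bytes: K' = 1d 93 1b 62 00 00 00.
K' ⊕ ipad = 2b a5 2d 54 36 36 36; K' ⊕ opad = 41 cf 47 3e 5c 5c 5c.
m1: inner = H(2b a5 2d 54 36 36 36 c8 b7 d3 94) = 04 d9; tag = H(41 cf 47 3e 5c 5c 5c 04 d9) = 0386
m2: inner = H(2b a5 2d 54 36 36 36 96 6e 66 47) = 03 a4; tag = H(41 cf 47 3e 5c 5c 5c 03 a4) = 0350
m3: inner = H(2b a5 2d 54 36 36 36 d5 bf a5 ae) = 04 da; tag = H(41 cf 47 3e 5c 5c 5c 04 da) = 0387 ← matches

3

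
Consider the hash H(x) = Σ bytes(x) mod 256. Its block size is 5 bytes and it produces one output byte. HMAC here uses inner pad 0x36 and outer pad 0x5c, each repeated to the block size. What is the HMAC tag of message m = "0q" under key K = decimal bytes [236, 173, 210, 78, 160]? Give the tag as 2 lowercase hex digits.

Key decimal bytes [236, 173, 210, 78, 160] = ec ad d2 4e a0 is exactly B = 5 bytes: K' = ec ad d2 4e a0.
K' ⊕ ipad = da 9b e4 78 96.  K' ⊕ opad = b0 f1 8e 12 fc.
Inner input = (K'⊕ipad) ∥ m = da 9b e4 78 96 ∥ 30 71.
Inner hash: sum = 218+155+228+120+150+48+113 = 1032; mod 256 = 8 → 08.
Outer input = (K'⊕opad) ∥ inner = b0 f1 8e 12 fc ∥ 08.
Outer hash (tag): sum = 176+241+142+18+252+8 = 837; mod 256 = 69 → 45.

45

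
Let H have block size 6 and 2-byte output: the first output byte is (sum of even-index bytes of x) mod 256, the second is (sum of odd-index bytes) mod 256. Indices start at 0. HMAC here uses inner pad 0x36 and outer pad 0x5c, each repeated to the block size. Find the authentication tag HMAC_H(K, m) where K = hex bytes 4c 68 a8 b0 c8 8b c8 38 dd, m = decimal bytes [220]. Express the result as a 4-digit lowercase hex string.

9498

Key hex bytes 4c 68 a8 b0 c8 8b c8 38 dd is 9 bytes > B = 6, so hash it first: H(key) = 61 db, then zero-pad to 6 bytes: K' = 61 db 00 00 00 00.
K' ⊕ ipad = 57 ed 36 36 36 36.  K' ⊕ opad = 3d 87 5c 5c 5c 5c.
Inner input = (K'⊕ipad) ∥ m = 57 ed 36 36 36 36 ∥ dc.
Inner hash: even-index sum = 415 mod 256 = 159; odd-index sum = 345 mod 256 = 89 → 9f 59.
Outer input = (K'⊕opad) ∥ inner = 3d 87 5c 5c 5c 5c ∥ 9f 59.
Outer hash (tag): even-index sum = 404 mod 256 = 148; odd-index sum = 408 mod 256 = 152 → 94 98.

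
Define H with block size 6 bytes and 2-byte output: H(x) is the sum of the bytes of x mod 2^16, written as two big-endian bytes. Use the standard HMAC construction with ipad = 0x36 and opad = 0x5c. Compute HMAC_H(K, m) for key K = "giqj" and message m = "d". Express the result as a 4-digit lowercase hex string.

Key "giqj" = 67 69 71 6a is 4 bytes ≤ B = 6; zero-pad to 6 bytes: K' = 67 69 71 6a 00 00.
K' ⊕ ipad = 51 5f 47 5c 36 36.  K' ⊕ opad = 3b 35 2d 36 5c 5c.
Inner input = (K'⊕ipad) ∥ m = 51 5f 47 5c 36 36 ∥ 64.
Inner hash: sum = 81+95+71+92+54+54+100 = 547 → 02 23.
Outer input = (K'⊕opad) ∥ inner = 3b 35 2d 36 5c 5c ∥ 02 23.
Outer hash (tag): sum = 59+53+45+54+92+92+2+35 = 432 → 01 b0.

01b0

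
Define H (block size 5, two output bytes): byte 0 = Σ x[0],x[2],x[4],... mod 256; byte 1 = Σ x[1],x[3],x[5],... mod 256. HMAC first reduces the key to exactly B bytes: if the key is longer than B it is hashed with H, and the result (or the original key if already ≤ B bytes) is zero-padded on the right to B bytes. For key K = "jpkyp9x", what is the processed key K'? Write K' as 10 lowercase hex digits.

|K| = 7 > B = 5, so first hash the key.
H(K): even-index sum = 445 mod 256 = 189; odd-index sum = 290 mod 256 = 34 → bd 22.
Zero-pad H(K) = bd 22 to 5 bytes: K' = bd 22 00 00 00.

bd22000000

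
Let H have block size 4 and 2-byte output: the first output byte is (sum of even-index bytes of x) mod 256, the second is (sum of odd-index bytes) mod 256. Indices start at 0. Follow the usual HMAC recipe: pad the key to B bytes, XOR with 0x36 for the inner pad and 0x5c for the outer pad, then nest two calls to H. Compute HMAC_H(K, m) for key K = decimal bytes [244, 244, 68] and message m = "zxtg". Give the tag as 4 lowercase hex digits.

Key decimal bytes [244, 244, 68] = f4 f4 44 is 3 bytes ≤ B = 4; zero-pad to 4 bytes: K' = f4 f4 44 00.
K' ⊕ ipad = c2 c2 72 36.  K' ⊕ opad = a8 a8 18 5c.
Inner input = (K'⊕ipad) ∥ m = c2 c2 72 36 ∥ 7a 78 74 67.
Inner hash: even-index sum = 546 mod 256 = 34; odd-index sum = 471 mod 256 = 215 → 22 d7.
Outer input = (K'⊕opad) ∥ inner = a8 a8 18 5c ∥ 22 d7.
Outer hash (tag): even-index sum = 226 mod 256 = 226; odd-index sum = 475 mod 256 = 219 → e2 db.

e2db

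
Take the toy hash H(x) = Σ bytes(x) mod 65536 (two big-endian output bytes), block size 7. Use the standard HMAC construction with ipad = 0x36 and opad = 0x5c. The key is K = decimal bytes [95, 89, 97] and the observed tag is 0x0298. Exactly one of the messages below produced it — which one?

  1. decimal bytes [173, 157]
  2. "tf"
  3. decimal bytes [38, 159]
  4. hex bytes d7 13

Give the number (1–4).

Key decimal bytes [95, 89, 97] = 5f 59 61 is 3 bytes ≤ B = 7; zero-pad to 7 bytes: K' = 5f 59 61 00 00 00 00.
K' ⊕ ipad = 69 6f 57 36 36 36 36; K' ⊕ opad = 03 05 3d 5c 5c 5c 5c.
m1: inner = H(69 6f 57 36 36 36 36 ad 9d) = 03 51; tag = H(03 05 3d 5c 5c 5c 5c 03 51) = 0209
m2: inner = H(69 6f 57 36 36 36 36 74 66) = 02 e1; tag = H(03 05 3d 5c 5c 5c 5c 02 e1) = 0298 ← matches
m3: inner = H(69 6f 57 36 36 36 36 26 9f) = 02 cc; tag = H(03 05 3d 5c 5c 5c 5c 02 cc) = 0283
m4: inner = H(69 6f 57 36 36 36 36 d7 13) = 02 f1; tag = H(03 05 3d 5c 5c 5c 5c 02 f1) = 02a8

2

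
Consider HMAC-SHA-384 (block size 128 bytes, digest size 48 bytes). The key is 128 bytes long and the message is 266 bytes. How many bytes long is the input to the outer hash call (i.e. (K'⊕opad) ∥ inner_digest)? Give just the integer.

176

Key is 128 ≤ 128 bytes, zero-padded: |K'| = 128.
Outer input = (K'⊕opad) ∥ H(inner) → 128 + 48 = 176 bytes.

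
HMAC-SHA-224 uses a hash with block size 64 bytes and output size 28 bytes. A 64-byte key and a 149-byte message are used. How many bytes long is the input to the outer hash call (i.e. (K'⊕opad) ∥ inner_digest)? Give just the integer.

92

Key is 64 ≤ 64 bytes, zero-padded: |K'| = 64.
Outer input = (K'⊕opad) ∥ H(inner) → 64 + 28 = 92 bytes.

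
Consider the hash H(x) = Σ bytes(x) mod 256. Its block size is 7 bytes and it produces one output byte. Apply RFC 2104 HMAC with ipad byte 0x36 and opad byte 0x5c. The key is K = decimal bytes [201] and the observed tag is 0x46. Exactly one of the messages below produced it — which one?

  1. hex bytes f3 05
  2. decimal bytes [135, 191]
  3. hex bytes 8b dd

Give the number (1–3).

Key decimal bytes [201] = c9 is 1 byte ≤ B = 7; zero-pad to 7 bytes: K' = c9 00 00 00 00 00 00.
K' ⊕ ipad = ff 36 36 36 36 36 36; K' ⊕ opad = 95 5c 5c 5c 5c 5c 5c.
m1: inner = H(ff 36 36 36 36 36 36 f3 05) = 3b; tag = H(95 5c 5c 5c 5c 5c 5c 3b) = f8
m2: inner = H(ff 36 36 36 36 36 36 87 bf) = 89; tag = H(95 5c 5c 5c 5c 5c 5c 89) = 46 ← matches
m3: inner = H(ff 36 36 36 36 36 36 8b dd) = ab; tag = H(95 5c 5c 5c 5c 5c 5c ab) = 68

2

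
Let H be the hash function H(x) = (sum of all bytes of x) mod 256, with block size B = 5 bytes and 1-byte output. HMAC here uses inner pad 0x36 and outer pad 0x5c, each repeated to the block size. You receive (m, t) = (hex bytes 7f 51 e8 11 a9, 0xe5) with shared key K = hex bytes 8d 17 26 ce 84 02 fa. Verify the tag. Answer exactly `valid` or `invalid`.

Key hex bytes 8d 17 26 ce 84 02 fa is 7 bytes > B = 5, so hash it first: H(key) = 18, then zero-pad to 5 bytes: K' = 18 00 00 00 00.
K' ⊕ ipad = 2e 36 36 36 36; K' ⊕ opad = 44 5c 5c 5c 5c.
Inner hash: sum = 46+54+54+54+54+127+81+232+17+169 = 888; mod 256 = 120 → 78.
Outer hash (recomputed tag): sum = 68+92+92+92+92+120 = 556; mod 256 = 44 → 2c.
Recomputed tag = 2c; claimed = e5 → mismatch.

invalid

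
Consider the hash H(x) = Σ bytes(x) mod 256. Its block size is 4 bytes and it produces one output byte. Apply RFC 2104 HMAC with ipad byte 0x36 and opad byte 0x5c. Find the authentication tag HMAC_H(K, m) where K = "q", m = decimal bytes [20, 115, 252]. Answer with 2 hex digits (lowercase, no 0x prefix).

ad

Key "q" = 71 is 1 byte ≤ B = 4; zero-pad to 4 bytes: K' = 71 00 00 00.
K' ⊕ ipad = 47 36 36 36.  K' ⊕ opad = 2d 5c 5c 5c.
Inner input = (K'⊕ipad) ∥ m = 47 36 36 36 ∥ 14 73 fc.
Inner hash: sum = 71+54+54+54+20+115+252 = 620; mod 256 = 108 → 6c.
Outer input = (K'⊕opad) ∥ inner = 2d 5c 5c 5c ∥ 6c.
Outer hash (tag): sum = 45+92+92+92+108 = 429; mod 256 = 173 → ad.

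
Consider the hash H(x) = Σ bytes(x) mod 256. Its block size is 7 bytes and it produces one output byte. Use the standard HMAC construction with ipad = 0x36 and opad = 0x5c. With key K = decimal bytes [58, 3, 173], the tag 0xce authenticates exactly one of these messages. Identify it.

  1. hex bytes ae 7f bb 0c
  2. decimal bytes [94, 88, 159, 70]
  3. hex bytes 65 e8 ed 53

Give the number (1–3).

1

Key decimal bytes [58, 3, 173] = 3a 03 ad is 3 bytes ≤ B = 7; zero-pad to 7 bytes: K' = 3a 03 ad 00 00 00 00.
K' ⊕ ipad = 0c 35 9b 36 36 36 36; K' ⊕ opad = 66 5f f1 5c 5c 5c 5c.
m1: inner = H(0c 35 9b 36 36 36 36 ae 7f bb 0c) = a8; tag = H(66 5f f1 5c 5c 5c 5c a8) = ce ← matches
m2: inner = H(0c 35 9b 36 36 36 36 5e 58 9f 46) = 4f; tag = H(66 5f f1 5c 5c 5c 5c 4f) = 75
m3: inner = H(0c 35 9b 36 36 36 36 65 e8 ed 53) = 41; tag = H(66 5f f1 5c 5c 5c 5c 41) = 67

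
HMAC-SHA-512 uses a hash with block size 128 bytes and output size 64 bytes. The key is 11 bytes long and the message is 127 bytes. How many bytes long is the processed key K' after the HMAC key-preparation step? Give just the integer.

Key is 11 ≤ 128 bytes, zero-padded: |K'| = 128.

128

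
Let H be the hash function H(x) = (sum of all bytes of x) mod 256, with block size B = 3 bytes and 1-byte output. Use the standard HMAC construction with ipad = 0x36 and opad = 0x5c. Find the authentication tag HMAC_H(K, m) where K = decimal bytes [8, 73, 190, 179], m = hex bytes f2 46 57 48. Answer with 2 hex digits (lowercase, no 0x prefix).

8d

Key decimal bytes [8, 73, 190, 179] = 08 49 be b3 is 4 bytes > B = 3, so hash it first: H(key) = c2, then zero-pad to 3 bytes: K' = c2 00 00.
K' ⊕ ipad = f4 36 36.  K' ⊕ opad = 9e 5c 5c.
Inner input = (K'⊕ipad) ∥ m = f4 36 36 ∥ f2 46 57 48.
Inner hash: sum = 244+54+54+242+70+87+72 = 823; mod 256 = 55 → 37.
Outer input = (K'⊕opad) ∥ inner = 9e 5c 5c ∥ 37.
Outer hash (tag): sum = 158+92+92+55 = 397; mod 256 = 141 → 8d.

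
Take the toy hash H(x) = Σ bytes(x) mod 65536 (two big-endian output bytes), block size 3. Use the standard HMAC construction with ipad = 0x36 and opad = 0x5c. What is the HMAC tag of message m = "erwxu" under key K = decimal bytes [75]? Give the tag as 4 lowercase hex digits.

Key decimal bytes [75] = 4b is 1 byte ≤ B = 3; zero-pad to 3 bytes: K' = 4b 00 00.
K' ⊕ ipad = 7d 36 36.  K' ⊕ opad = 17 5c 5c.
Inner input = (K'⊕ipad) ∥ m = 7d 36 36 ∥ 65 72 77 78 75.
Inner hash: sum = 125+54+54+101+114+119+120+117 = 804 → 03 24.
Outer input = (K'⊕opad) ∥ inner = 17 5c 5c ∥ 03 24.
Outer hash (tag): sum = 23+92+92+3+36 = 246 → 00 f6.

00f6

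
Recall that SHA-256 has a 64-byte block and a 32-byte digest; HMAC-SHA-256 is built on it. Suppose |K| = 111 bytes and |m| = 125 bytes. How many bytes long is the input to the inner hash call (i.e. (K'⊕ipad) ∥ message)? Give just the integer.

189

Key is 111 > 64 bytes, so it is hashed to 32 bytes then zero-padded to 64: |K'| = 64.
Inner input = (K'⊕ipad) ∥ m → 64 + 125 = 189 bytes.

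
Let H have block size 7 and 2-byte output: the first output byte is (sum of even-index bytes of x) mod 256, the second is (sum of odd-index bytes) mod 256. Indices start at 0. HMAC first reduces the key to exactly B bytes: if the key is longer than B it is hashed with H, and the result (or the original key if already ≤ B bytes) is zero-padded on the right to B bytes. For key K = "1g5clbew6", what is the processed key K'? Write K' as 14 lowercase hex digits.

|K| = 9 > B = 7, so first hash the key.
H(K): even-index sum = 365 mod 256 = 109; odd-index sum = 419 mod 256 = 163 → 6d a3.
Zero-pad H(K) = 6d a3 to 7 bytes: K' = 6d a3 00 00 00 00 00.

6da30000000000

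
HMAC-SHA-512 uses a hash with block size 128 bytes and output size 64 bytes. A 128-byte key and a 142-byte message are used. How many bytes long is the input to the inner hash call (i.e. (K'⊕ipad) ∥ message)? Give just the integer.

Key is 128 ≤ 128 bytes, zero-padded: |K'| = 128.
Inner input = (K'⊕ipad) ∥ m → 128 + 142 = 270 bytes.

270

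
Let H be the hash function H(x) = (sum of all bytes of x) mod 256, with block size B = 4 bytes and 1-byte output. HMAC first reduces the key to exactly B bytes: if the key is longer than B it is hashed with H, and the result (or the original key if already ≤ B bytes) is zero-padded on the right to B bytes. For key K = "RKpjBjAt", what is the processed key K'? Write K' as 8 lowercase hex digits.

|K| = 8 > B = 4, so first hash the key.
H(K): sum = 82+75+112+106+66+106+65+116 = 728; mod 256 = 216 → d8.
Zero-pad H(K) = d8 to 4 bytes: K' = d8 00 00 00.

d8000000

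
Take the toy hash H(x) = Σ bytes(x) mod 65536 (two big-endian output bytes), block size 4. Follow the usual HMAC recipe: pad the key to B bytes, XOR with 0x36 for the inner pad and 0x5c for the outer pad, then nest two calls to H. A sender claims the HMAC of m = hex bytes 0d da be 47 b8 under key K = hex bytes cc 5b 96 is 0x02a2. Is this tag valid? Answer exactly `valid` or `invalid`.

Key hex bytes cc 5b 96 is 3 bytes ≤ B = 4; zero-pad to 4 bytes: K' = cc 5b 96 00.
K' ⊕ ipad = fa 6d a0 36; K' ⊕ opad = 90 07 ca 5c.
Inner hash: sum = 250+109+160+54+13+218+190+71+184 = 1249 → 04 e1.
Outer hash (recomputed tag): sum = 144+7+202+92+4+225 = 674 → 02 a2.
Recomputed tag = 02a2; claimed = 02a2 → match.

valid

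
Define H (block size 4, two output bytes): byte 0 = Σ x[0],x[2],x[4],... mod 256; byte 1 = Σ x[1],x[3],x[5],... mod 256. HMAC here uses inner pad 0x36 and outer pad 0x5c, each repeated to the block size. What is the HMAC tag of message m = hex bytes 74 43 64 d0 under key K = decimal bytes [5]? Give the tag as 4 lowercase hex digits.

f637

Key decimal bytes [5] = 05 is 1 byte ≤ B = 4; zero-pad to 4 bytes: K' = 05 00 00 00.
K' ⊕ ipad = 33 36 36 36.  K' ⊕ opad = 59 5c 5c 5c.
Inner input = (K'⊕ipad) ∥ m = 33 36 36 36 ∥ 74 43 64 d0.
Inner hash: even-index sum = 321 mod 256 = 65; odd-index sum = 383 mod 256 = 127 → 41 7f.
Outer input = (K'⊕opad) ∥ inner = 59 5c 5c 5c ∥ 41 7f.
Outer hash (tag): even-index sum = 246 mod 256 = 246; odd-index sum = 311 mod 256 = 55 → f6 37.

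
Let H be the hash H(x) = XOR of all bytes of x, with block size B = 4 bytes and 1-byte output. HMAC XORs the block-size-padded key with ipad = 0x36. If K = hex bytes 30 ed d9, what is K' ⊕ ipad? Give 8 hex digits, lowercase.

Key hex bytes 30 ed d9 is 3 bytes ≤ B = 4; zero-pad to 4 bytes: K' = 30 ed d9 00.
XOR each byte with 0x36: 30⊕36=06, ed⊕36=db, d9⊕36=ef, 00⊕36=36.

06dbef36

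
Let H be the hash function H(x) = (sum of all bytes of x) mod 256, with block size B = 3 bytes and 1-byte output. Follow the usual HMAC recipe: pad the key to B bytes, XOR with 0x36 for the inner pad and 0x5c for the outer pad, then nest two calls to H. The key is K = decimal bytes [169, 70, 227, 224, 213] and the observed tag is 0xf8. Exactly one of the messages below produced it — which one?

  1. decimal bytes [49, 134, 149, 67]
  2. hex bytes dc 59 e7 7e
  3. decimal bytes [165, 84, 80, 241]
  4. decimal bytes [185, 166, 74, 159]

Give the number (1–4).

Key decimal bytes [169, 70, 227, 224, 213] = a9 46 e3 e0 d5 is 5 bytes > B = 3, so hash it first: H(key) = 87, then zero-pad to 3 bytes: K' = 87 00 00.
K' ⊕ ipad = b1 36 36; K' ⊕ opad = db 5c 5c.
m1: inner = H(b1 36 36 31 86 95 43) = ac; tag = H(db 5c 5c ac) = 3f
m2: inner = H(b1 36 36 dc 59 e7 7e) = b7; tag = H(db 5c 5c b7) = 4a
m3: inner = H(b1 36 36 a5 54 50 f1) = 57; tag = H(db 5c 5c 57) = ea
m4: inner = H(b1 36 36 b9 a6 4a 9f) = 65; tag = H(db 5c 5c 65) = f8 ← matches

4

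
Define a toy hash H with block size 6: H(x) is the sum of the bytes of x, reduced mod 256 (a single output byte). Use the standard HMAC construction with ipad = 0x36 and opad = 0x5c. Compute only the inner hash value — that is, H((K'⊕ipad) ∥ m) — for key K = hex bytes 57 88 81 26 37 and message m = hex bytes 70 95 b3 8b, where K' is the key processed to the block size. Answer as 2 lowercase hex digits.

Key hex bytes 57 88 81 26 37 is 5 bytes ≤ B = 6; zero-pad to 6 bytes: K' = 57 88 81 26 37 00.
K' ⊕ ipad = 61 be b7 10 01 36.
Inner input = 61 be b7 10 01 36 ∥ 70 95 b3 8b.
Inner hash: sum = 97+190+183+16+1+54+112+149+179+139 = 1120; mod 256 = 96 → 60.

60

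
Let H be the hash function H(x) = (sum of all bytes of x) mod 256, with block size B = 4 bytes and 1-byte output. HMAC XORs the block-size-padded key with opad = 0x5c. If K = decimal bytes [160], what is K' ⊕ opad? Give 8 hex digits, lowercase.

fc5c5c5c

Key decimal bytes [160] = a0 is 1 byte ≤ B = 4; zero-pad to 4 bytes: K' = a0 00 00 00.
XOR each byte with 0x5c: a0⊕5c=fc, 00⊕5c=5c, 00⊕5c=5c, 00⊕5c=5c.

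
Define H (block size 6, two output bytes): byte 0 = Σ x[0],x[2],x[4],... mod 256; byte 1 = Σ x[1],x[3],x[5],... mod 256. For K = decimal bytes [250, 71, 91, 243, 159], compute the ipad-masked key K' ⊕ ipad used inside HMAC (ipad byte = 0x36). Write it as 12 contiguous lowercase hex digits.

Key decimal bytes [250, 71, 91, 243, 159] = fa 47 5b f3 9f is 5 bytes ≤ B = 6; zero-pad to 6 bytes: K' = fa 47 5b f3 9f 00.
XOR each byte with 0x36: fa⊕36=cc, 47⊕36=71, 5b⊕36=6d, f3⊕36=c5, 9f⊕36=a9, 00⊕36=36.

cc716dc5a936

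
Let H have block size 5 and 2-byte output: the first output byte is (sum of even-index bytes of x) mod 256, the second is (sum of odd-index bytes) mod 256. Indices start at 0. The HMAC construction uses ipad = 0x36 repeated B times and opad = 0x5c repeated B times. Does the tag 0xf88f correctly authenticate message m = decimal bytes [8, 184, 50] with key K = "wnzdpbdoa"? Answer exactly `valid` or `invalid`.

invalid

Key "wnzdpbdoa" = 77 6e 7a 64 70 62 64 6f 61 is 9 bytes > B = 5, so hash it first: H(key) = 26 a3, then zero-pad to 5 bytes: K' = 26 a3 00 00 00.
K' ⊕ ipad = 10 95 36 36 36; K' ⊕ opad = 7a ff 5c 5c 5c.
Inner hash: even-index sum = 308 mod 256 = 52; odd-index sum = 261 mod 256 = 5 → 34 05.
Outer hash (recomputed tag): even-index sum = 311 mod 256 = 55; odd-index sum = 399 mod 256 = 143 → 37 8f.
Recomputed tag = 378f; claimed = f88f → mismatch.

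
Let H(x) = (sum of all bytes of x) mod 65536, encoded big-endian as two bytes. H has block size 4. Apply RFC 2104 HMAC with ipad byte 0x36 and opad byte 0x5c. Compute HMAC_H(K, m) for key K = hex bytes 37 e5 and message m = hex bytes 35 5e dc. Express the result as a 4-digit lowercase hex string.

Key hex bytes 37 e5 is 2 bytes ≤ B = 4; zero-pad to 4 bytes: K' = 37 e5 00 00.
K' ⊕ ipad = 01 d3 36 36.  K' ⊕ opad = 6b b9 5c 5c.
Inner input = (K'⊕ipad) ∥ m = 01 d3 36 36 ∥ 35 5e dc.
Inner hash: sum = 1+211+54+54+53+94+220 = 687 → 02 af.
Outer input = (K'⊕opad) ∥ inner = 6b b9 5c 5c ∥ 02 af.
Outer hash (tag): sum = 107+185+92+92+2+175 = 653 → 02 8d.

028d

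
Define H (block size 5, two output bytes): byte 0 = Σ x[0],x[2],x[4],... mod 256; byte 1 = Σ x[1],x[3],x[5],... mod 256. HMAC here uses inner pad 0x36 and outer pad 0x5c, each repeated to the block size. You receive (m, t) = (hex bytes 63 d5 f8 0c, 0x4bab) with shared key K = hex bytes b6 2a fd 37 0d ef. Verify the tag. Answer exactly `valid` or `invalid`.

Key hex bytes b6 2a fd 37 0d ef is 6 bytes > B = 5, so hash it first: H(key) = c0 50, then zero-pad to 5 bytes: K' = c0 50 00 00 00.
K' ⊕ ipad = f6 66 36 36 36; K' ⊕ opad = 9c 0c 5c 5c 5c.
Inner hash: even-index sum = 579 mod 256 = 67; odd-index sum = 503 mod 256 = 247 → 43 f7.
Outer hash (recomputed tag): even-index sum = 587 mod 256 = 75; odd-index sum = 171 mod 256 = 171 → 4b ab.
Recomputed tag = 4bab; claimed = 4bab → match.

valid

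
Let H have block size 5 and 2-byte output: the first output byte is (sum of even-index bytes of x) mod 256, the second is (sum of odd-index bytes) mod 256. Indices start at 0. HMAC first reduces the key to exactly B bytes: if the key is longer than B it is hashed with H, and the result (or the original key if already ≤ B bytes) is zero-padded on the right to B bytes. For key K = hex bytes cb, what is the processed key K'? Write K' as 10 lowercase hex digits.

cb00000000

Key hex bytes cb is 1 byte ≤ B = 5; zero-pad to 5 bytes: K' = cb 00 00 00 00.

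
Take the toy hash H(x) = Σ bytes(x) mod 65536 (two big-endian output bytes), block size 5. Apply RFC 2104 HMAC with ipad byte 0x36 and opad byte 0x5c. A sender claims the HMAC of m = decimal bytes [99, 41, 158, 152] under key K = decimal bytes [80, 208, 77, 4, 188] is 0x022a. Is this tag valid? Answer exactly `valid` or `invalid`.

Key decimal bytes [80, 208, 77, 4, 188] = 50 d0 4d 04 bc is exactly B = 5 bytes: K' = 50 d0 4d 04 bc.
K' ⊕ ipad = 66 e6 7b 32 8a; K' ⊕ opad = 0c 8c 11 58 e0.
Inner hash: sum = 102+230+123+50+138+99+41+158+152 = 1093 → 04 45.
Outer hash (recomputed tag): sum = 12+140+17+88+224+4+69 = 554 → 02 2a.
Recomputed tag = 022a; claimed = 022a → match.

valid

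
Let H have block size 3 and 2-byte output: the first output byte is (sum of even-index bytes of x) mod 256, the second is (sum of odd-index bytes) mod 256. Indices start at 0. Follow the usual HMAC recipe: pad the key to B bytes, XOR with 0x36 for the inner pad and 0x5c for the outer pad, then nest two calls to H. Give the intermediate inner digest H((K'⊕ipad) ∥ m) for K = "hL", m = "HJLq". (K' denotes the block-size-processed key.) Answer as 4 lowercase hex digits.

Key "hL" = 68 4c is 2 bytes ≤ B = 3; zero-pad to 3 bytes: K' = 68 4c 00.
K' ⊕ ipad = 5e 7a 36.
Inner input = 5e 7a 36 ∥ 48 4a 4c 71.
Inner hash: even-index sum = 335 mod 256 = 79; odd-index sum = 270 mod 256 = 14 → 4f 0e.

4f0e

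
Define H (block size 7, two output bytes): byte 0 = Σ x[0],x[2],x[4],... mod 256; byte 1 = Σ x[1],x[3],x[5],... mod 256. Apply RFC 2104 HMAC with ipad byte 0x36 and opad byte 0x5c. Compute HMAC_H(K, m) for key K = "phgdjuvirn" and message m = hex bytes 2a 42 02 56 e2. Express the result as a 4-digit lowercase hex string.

Key "phgdjuvirn" = 70 68 67 64 6a 75 76 69 72 6e is 10 bytes > B = 7, so hash it first: H(key) = 29 18, then zero-pad to 7 bytes: K' = 29 18 00 00 00 00 00.
K' ⊕ ipad = 1f 2e 36 36 36 36 36.  K' ⊕ opad = 75 44 5c 5c 5c 5c 5c.
Inner input = (K'⊕ipad) ∥ m = 1f 2e 36 36 36 36 36 ∥ 2a 42 02 56 e2.
Inner hash: even-index sum = 345 mod 256 = 89; odd-index sum = 424 mod 256 = 168 → 59 a8.
Outer input = (K'⊕opad) ∥ inner = 75 44 5c 5c 5c 5c 5c ∥ 59 a8.
Outer hash (tag): even-index sum = 561 mod 256 = 49; odd-index sum = 341 mod 256 = 85 → 31 55.

3155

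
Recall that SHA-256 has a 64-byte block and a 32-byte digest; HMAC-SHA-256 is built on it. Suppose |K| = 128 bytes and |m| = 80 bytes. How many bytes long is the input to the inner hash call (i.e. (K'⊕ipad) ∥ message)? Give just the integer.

Key is 128 > 64 bytes, so it is hashed to 32 bytes then zero-padded to 64: |K'| = 64.
Inner input = (K'⊕ipad) ∥ m → 64 + 80 = 144 bytes.

144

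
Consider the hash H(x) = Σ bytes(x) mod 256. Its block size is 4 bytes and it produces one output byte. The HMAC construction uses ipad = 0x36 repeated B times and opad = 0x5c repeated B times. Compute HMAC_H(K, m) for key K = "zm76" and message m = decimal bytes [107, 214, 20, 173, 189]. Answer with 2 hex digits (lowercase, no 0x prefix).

Key "zm76" = 7a 6d 37 36 is exactly B = 4 bytes: K' = 7a 6d 37 36.
K' ⊕ ipad = 4c 5b 01 00.  K' ⊕ opad = 26 31 6b 6a.
Inner input = (K'⊕ipad) ∥ m = 4c 5b 01 00 ∥ 6b d6 14 ad bd.
Inner hash: sum = 76+91+1+0+107+214+20+173+189 = 871; mod 256 = 103 → 67.
Outer input = (K'⊕opad) ∥ inner = 26 31 6b 6a ∥ 67.
Outer hash (tag): sum = 38+49+107+106+103 = 403; mod 256 = 147 → 93.

93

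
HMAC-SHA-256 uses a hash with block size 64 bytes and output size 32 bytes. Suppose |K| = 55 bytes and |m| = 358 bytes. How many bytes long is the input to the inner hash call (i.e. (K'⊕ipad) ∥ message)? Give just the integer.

422

Key is 55 ≤ 64 bytes, zero-padded: |K'| = 64.
Inner input = (K'⊕ipad) ∥ m → 64 + 358 = 422 bytes.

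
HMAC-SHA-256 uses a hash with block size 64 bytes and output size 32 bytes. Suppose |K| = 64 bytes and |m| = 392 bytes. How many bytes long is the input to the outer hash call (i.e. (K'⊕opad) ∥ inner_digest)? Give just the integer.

96

Key is 64 ≤ 64 bytes, zero-padded: |K'| = 64.
Outer input = (K'⊕opad) ∥ H(inner) → 64 + 32 = 96 bytes.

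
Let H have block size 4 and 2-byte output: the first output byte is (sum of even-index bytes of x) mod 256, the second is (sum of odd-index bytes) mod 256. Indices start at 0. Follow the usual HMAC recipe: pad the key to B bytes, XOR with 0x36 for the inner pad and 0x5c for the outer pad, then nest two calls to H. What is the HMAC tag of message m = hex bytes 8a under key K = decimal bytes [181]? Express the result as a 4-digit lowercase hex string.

Key decimal bytes [181] = b5 is 1 byte ≤ B = 4; zero-pad to 4 bytes: K' = b5 00 00 00.
K' ⊕ ipad = 83 36 36 36.  K' ⊕ opad = e9 5c 5c 5c.
Inner input = (K'⊕ipad) ∥ m = 83 36 36 36 ∥ 8a.
Inner hash: even-index sum = 323 mod 256 = 67; odd-index sum = 108 mod 256 = 108 → 43 6c.
Outer input = (K'⊕opad) ∥ inner = e9 5c 5c 5c ∥ 43 6c.
Outer hash (tag): even-index sum = 392 mod 256 = 136; odd-index sum = 292 mod 256 = 36 → 88 24.

8824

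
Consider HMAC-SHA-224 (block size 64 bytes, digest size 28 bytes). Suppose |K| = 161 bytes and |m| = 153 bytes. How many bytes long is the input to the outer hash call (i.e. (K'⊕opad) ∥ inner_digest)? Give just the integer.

92

Key is 161 > 64 bytes, so it is hashed to 28 bytes then zero-padded to 64: |K'| = 64.
Outer input = (K'⊕opad) ∥ H(inner) → 64 + 28 = 92 bytes.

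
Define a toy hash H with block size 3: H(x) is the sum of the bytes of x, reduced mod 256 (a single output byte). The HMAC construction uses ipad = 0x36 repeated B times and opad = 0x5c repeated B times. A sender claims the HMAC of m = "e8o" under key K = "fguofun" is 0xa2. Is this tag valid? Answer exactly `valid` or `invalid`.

Key "fguofun" = 66 67 75 6f 66 75 6e is 7 bytes > B = 3, so hash it first: H(key) = fa, then zero-pad to 3 bytes: K' = fa 00 00.
K' ⊕ ipad = cc 36 36; K' ⊕ opad = a6 5c 5c.
Inner hash: sum = 204+54+54+101+56+111 = 580; mod 256 = 68 → 44.
Outer hash (recomputed tag): sum = 166+92+92+68 = 418; mod 256 = 162 → a2.
Recomputed tag = a2; claimed = a2 → match.

valid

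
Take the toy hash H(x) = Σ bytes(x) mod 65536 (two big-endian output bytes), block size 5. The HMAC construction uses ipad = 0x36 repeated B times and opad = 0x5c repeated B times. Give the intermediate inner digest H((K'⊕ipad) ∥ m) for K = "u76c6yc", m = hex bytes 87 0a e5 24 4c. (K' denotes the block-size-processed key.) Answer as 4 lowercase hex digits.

Key "u76c6yc" = 75 37 36 63 36 79 63 is 7 bytes > B = 5, so hash it first: H(key) = 02 57, then zero-pad to 5 bytes: K' = 02 57 00 00 00.
K' ⊕ ipad = 34 61 36 36 36.
Inner input = 34 61 36 36 36 ∥ 87 0a e5 24 4c.
Inner hash: sum = 52+97+54+54+54+135+10+229+36+76 = 797 → 03 1d.

031d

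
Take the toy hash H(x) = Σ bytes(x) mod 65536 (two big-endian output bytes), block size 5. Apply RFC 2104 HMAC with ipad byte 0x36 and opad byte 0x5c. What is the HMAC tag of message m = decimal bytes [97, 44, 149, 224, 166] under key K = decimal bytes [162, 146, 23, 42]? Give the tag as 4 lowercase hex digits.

0340

Key decimal bytes [162, 146, 23, 42] = a2 92 17 2a is 4 bytes ≤ B = 5; zero-pad to 5 bytes: K' = a2 92 17 2a 00.
K' ⊕ ipad = 94 a4 21 1c 36.  K' ⊕ opad = fe ce 4b 76 5c.
Inner input = (K'⊕ipad) ∥ m = 94 a4 21 1c 36 ∥ 61 2c 95 e0 a6.
Inner hash: sum = 148+164+33+28+54+97+44+149+224+166 = 1107 → 04 53.
Outer input = (K'⊕opad) ∥ inner = fe ce 4b 76 5c ∥ 04 53.
Outer hash (tag): sum = 254+206+75+118+92+4+83 = 832 → 03 40.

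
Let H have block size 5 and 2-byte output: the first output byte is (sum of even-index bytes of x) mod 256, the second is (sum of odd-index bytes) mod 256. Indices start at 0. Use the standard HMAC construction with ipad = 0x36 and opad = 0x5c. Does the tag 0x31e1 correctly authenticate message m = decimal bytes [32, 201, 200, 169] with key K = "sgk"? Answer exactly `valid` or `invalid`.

valid

Key "sgk" = 73 67 6b is 3 bytes ≤ B = 5; zero-pad to 5 bytes: K' = 73 67 6b 00 00.
K' ⊕ ipad = 45 51 5d 36 36; K' ⊕ opad = 2f 3b 37 5c 5c.
Inner hash: even-index sum = 586 mod 256 = 74; odd-index sum = 367 mod 256 = 111 → 4a 6f.
Outer hash (recomputed tag): even-index sum = 305 mod 256 = 49; odd-index sum = 225 mod 256 = 225 → 31 e1.
Recomputed tag = 31e1; claimed = 31e1 → match.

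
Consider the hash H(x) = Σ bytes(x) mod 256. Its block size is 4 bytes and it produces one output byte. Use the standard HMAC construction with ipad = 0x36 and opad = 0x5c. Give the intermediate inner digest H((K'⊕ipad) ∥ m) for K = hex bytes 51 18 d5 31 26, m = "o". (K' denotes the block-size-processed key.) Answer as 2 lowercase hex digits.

Key hex bytes 51 18 d5 31 26 is 5 bytes > B = 4, so hash it first: H(key) = 95, then zero-pad to 4 bytes: K' = 95 00 00 00.
K' ⊕ ipad = a3 36 36 36.
Inner input = a3 36 36 36 ∥ 6f.
Inner hash: sum = 163+54+54+54+111 = 436; mod 256 = 180 → b4.

b4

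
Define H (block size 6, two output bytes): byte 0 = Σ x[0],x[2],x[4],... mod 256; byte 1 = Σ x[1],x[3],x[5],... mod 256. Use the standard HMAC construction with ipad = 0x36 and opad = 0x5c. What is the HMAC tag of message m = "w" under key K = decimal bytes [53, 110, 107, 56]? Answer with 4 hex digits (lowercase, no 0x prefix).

Key decimal bytes [53, 110, 107, 56] = 35 6e 6b 38 is 4 bytes ≤ B = 6; zero-pad to 6 bytes: K' = 35 6e 6b 38 00 00.
K' ⊕ ipad = 03 58 5d 0e 36 36.  K' ⊕ opad = 69 32 37 64 5c 5c.
Inner input = (K'⊕ipad) ∥ m = 03 58 5d 0e 36 36 ∥ 77.
Inner hash: even-index sum = 269 mod 256 = 13; odd-index sum = 156 mod 256 = 156 → 0d 9c.
Outer input = (K'⊕opad) ∥ inner = 69 32 37 64 5c 5c ∥ 0d 9c.
Outer hash (tag): even-index sum = 265 mod 256 = 9; odd-index sum = 398 mod 256 = 142 → 09 8e.

098e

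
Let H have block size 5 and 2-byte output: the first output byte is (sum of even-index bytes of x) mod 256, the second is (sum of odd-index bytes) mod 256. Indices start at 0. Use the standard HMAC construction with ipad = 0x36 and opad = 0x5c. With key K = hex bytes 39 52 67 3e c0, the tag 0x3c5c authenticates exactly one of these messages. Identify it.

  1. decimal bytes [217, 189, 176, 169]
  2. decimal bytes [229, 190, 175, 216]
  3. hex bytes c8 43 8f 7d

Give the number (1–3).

2

Key hex bytes 39 52 67 3e c0 is exactly B = 5 bytes: K' = 39 52 67 3e c0.
K' ⊕ ipad = 0f 64 51 08 f6; K' ⊕ opad = 65 0e 3b 62 9c.
m1: inner = H(0f 64 51 08 f6 d9 bd b0 a9) = bc f5; tag = H(65 0e 3b 62 9c bc f5) = 312c
m2: inner = H(0f 64 51 08 f6 e5 be af d8) = ec 00; tag = H(65 0e 3b 62 9c ec 00) = 3c5c ← matches
m3: inner = H(0f 64 51 08 f6 c8 43 8f 7d) = 16 c3; tag = H(65 0e 3b 62 9c 16 c3) = ff86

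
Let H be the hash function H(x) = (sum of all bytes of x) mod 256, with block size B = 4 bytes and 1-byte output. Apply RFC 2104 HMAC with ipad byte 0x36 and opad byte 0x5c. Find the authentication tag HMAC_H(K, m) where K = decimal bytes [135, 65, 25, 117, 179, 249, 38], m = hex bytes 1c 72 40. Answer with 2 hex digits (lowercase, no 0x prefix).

16

Key decimal bytes [135, 65, 25, 117, 179, 249, 38] = 87 41 19 75 b3 f9 26 is 7 bytes > B = 4, so hash it first: H(key) = 28, then zero-pad to 4 bytes: K' = 28 00 00 00.
K' ⊕ ipad = 1e 36 36 36.  K' ⊕ opad = 74 5c 5c 5c.
Inner input = (K'⊕ipad) ∥ m = 1e 36 36 36 ∥ 1c 72 40.
Inner hash: sum = 30+54+54+54+28+114+64 = 398; mod 256 = 142 → 8e.
Outer input = (K'⊕opad) ∥ inner = 74 5c 5c 5c ∥ 8e.
Outer hash (tag): sum = 116+92+92+92+142 = 534; mod 256 = 22 → 16.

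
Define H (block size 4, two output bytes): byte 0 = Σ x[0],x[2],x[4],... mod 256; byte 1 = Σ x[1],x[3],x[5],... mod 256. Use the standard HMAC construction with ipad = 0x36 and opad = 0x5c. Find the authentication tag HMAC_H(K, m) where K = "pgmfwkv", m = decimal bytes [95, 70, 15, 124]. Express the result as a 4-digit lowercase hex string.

92c6

Key "pgmfwkv" = 70 67 6d 66 77 6b 76 is 7 bytes > B = 4, so hash it first: H(key) = ca 38, then zero-pad to 4 bytes: K' = ca 38 00 00.
K' ⊕ ipad = fc 0e 36 36.  K' ⊕ opad = 96 64 5c 5c.
Inner input = (K'⊕ipad) ∥ m = fc 0e 36 36 ∥ 5f 46 0f 7c.
Inner hash: even-index sum = 416 mod 256 = 160; odd-index sum = 262 mod 256 = 6 → a0 06.
Outer input = (K'⊕opad) ∥ inner = 96 64 5c 5c ∥ a0 06.
Outer hash (tag): even-index sum = 402 mod 256 = 146; odd-index sum = 198 mod 256 = 198 → 92 c6.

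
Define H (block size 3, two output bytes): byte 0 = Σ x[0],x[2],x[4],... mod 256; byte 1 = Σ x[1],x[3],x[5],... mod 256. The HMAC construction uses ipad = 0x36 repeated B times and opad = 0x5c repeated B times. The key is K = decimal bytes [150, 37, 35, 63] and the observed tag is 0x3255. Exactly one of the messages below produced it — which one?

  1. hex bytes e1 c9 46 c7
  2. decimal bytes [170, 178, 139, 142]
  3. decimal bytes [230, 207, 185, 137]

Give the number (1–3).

3

Key decimal bytes [150, 37, 35, 63] = 96 25 23 3f is 4 bytes > B = 3, so hash it first: H(key) = b9 64, then zero-pad to 3 bytes: K' = b9 64 00.
K' ⊕ ipad = 8f 52 36; K' ⊕ opad = e5 38 5c.
m1: inner = H(8f 52 36 e1 c9 46 c7) = 55 79; tag = H(e5 38 5c 55 79) = ba8d
m2: inner = H(8f 52 36 aa b2 8b 8e) = 05 87; tag = H(e5 38 5c 05 87) = c83d
m3: inner = H(8f 52 36 e6 cf b9 89) = 1d f1; tag = H(e5 38 5c 1d f1) = 3255 ← matches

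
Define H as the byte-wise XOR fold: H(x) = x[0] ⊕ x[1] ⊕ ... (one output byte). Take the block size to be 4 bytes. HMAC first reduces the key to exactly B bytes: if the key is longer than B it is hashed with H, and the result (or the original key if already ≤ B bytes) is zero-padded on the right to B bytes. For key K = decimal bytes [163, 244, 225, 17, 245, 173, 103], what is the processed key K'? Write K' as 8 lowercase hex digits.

98000000

|K| = 7 > B = 4, so first hash the key.
H(K): XOR a3⊕f4⊕e1⊕11⊕f5⊕ad⊕67 = 98.
Zero-pad H(K) = 98 to 4 bytes: K' = 98 00 00 00.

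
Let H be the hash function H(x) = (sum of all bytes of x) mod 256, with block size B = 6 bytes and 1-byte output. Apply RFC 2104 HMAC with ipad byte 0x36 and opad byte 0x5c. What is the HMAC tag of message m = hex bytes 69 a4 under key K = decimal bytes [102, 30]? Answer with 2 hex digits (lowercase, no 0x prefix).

Key decimal bytes [102, 30] = 66 1e is 2 bytes ≤ B = 6; zero-pad to 6 bytes: K' = 66 1e 00 00 00 00.
K' ⊕ ipad = 50 28 36 36 36 36.  K' ⊕ opad = 3a 42 5c 5c 5c 5c.
Inner input = (K'⊕ipad) ∥ m = 50 28 36 36 36 36 ∥ 69 a4.
Inner hash: sum = 80+40+54+54+54+54+105+164 = 605; mod 256 = 93 → 5d.
Outer input = (K'⊕opad) ∥ inner = 3a 42 5c 5c 5c 5c ∥ 5d.
Outer hash (tag): sum = 58+66+92+92+92+92+93 = 585; mod 256 = 73 → 49.

49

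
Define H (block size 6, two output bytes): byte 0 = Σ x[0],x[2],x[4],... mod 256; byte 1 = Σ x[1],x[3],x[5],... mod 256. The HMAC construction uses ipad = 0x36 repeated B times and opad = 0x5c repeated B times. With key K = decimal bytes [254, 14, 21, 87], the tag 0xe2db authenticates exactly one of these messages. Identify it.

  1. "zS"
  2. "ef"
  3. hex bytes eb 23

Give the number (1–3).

Key decimal bytes [254, 14, 21, 87] = fe 0e 15 57 is 4 bytes ≤ B = 6; zero-pad to 6 bytes: K' = fe 0e 15 57 00 00.
K' ⊕ ipad = c8 38 23 61 36 36; K' ⊕ opad = a2 52 49 0b 5c 5c.
m1: inner = H(c8 38 23 61 36 36 7a 53) = 9b 22; tag = H(a2 52 49 0b 5c 5c 9b 22) = e2db ← matches
m2: inner = H(c8 38 23 61 36 36 65 66) = 86 35; tag = H(a2 52 49 0b 5c 5c 86 35) = cdee
m3: inner = H(c8 38 23 61 36 36 eb 23) = 0c f2; tag = H(a2 52 49 0b 5c 5c 0c f2) = 53ab

1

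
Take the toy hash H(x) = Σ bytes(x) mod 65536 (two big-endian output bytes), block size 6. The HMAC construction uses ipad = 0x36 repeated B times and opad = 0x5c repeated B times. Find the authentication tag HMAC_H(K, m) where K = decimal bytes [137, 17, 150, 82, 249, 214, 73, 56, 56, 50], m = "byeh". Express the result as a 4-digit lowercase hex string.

Key decimal bytes [137, 17, 150, 82, 249, 214, 73, 56, 56, 50] = 89 11 96 52 f9 d6 49 38 38 32 is 10 bytes > B = 6, so hash it first: H(key) = 04 3c, then zero-pad to 6 bytes: K' = 04 3c 00 00 00 00.
K' ⊕ ipad = 32 0a 36 36 36 36.  K' ⊕ opad = 58 60 5c 5c 5c 5c.
Inner input = (K'⊕ipad) ∥ m = 32 0a 36 36 36 36 ∥ 62 79 65 68.
Inner hash: sum = 50+10+54+54+54+54+98+121+101+104 = 700 → 02 bc.
Outer input = (K'⊕opad) ∥ inner = 58 60 5c 5c 5c 5c ∥ 02 bc.
Outer hash (tag): sum = 88+96+92+92+92+92+2+188 = 742 → 02 e6.

02e6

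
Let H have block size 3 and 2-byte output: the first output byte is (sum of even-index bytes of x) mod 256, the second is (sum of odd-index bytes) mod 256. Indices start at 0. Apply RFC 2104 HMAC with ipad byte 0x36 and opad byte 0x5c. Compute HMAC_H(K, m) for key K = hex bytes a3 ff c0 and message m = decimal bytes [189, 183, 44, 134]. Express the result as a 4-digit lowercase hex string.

4d6b

Key hex bytes a3 ff c0 is exactly B = 3 bytes: K' = a3 ff c0.
K' ⊕ ipad = 95 c9 f6.  K' ⊕ opad = ff a3 9c.
Inner input = (K'⊕ipad) ∥ m = 95 c9 f6 ∥ bd b7 2c 86.
Inner hash: even-index sum = 712 mod 256 = 200; odd-index sum = 434 mod 256 = 178 → c8 b2.
Outer input = (K'⊕opad) ∥ inner = ff a3 9c ∥ c8 b2.
Outer hash (tag): even-index sum = 589 mod 256 = 77; odd-index sum = 363 mod 256 = 107 → 4d 6b.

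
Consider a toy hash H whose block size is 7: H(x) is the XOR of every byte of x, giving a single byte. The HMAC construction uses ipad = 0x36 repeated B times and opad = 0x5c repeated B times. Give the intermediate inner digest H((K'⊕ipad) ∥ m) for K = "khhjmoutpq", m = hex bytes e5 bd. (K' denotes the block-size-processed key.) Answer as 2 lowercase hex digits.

6d

Key "khhjmoutpq" = 6b 68 68 6a 6d 6f 75 74 70 71 is 10 bytes > B = 7, so hash it first: H(key) = 03, then zero-pad to 7 bytes: K' = 03 00 00 00 00 00 00.
K' ⊕ ipad = 35 36 36 36 36 36 36.
Inner input = 35 36 36 36 36 36 36 ∥ e5 bd.
Inner hash: XOR 35⊕36⊕36⊕36⊕36⊕36⊕36⊕e5⊕bd = 6d.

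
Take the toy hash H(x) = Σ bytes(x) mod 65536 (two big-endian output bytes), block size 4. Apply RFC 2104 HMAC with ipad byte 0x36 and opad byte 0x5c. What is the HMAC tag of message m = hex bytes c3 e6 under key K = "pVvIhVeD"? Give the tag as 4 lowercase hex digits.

Key "pVvIhVeD" = 70 56 76 49 68 56 65 44 is 8 bytes > B = 4, so hash it first: H(key) = 02 ec, then zero-pad to 4 bytes: K' = 02 ec 00 00.
K' ⊕ ipad = 34 da 36 36.  K' ⊕ opad = 5e b0 5c 5c.
Inner input = (K'⊕ipad) ∥ m = 34 da 36 36 ∥ c3 e6.
Inner hash: sum = 52+218+54+54+195+230 = 803 → 03 23.
Outer input = (K'⊕opad) ∥ inner = 5e b0 5c 5c ∥ 03 23.
Outer hash (tag): sum = 94+176+92+92+3+35 = 492 → 01 ec.

01ec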